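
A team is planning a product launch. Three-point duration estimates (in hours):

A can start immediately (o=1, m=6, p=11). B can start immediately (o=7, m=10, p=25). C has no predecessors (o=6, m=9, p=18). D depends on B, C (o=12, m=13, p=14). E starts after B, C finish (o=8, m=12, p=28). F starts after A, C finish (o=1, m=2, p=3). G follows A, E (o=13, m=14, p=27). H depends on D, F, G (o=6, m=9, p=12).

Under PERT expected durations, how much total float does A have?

20 hours

te_A = (1 + 4·6 + 11)/6 = 36/6 = 6
te_B = (7 + 4·10 + 25)/6 = 72/6 = 12
te_C = (6 + 4·9 + 18)/6 = 60/6 = 10
te_D = (12 + 4·13 + 14)/6 = 78/6 = 13
te_E = (8 + 4·12 + 28)/6 = 84/6 = 14
te_F = (1 + 4·2 + 3)/6 = 12/6 = 2
te_G = (13 + 4·14 + 27)/6 = 96/6 = 16
te_H = (6 + 4·9 + 12)/6 = 54/6 = 9

Forward pass:
ES_A = 0; EF_A = 6
ES_B = 0; EF_B = 12
ES_C = 0; EF_C = 10
ES_D = max(EF_B=12, EF_C=10) = 12; EF_D = 12+13 = 25
ES_E = max(EF_B=12, EF_C=10) = 12; EF_E = 12+14 = 26
ES_F = max(EF_A=6, EF_C=10) = 10; EF_F = 10+2 = 12
ES_G = max(EF_A=6, EF_E=26) = 26; EF_G = 26+16 = 42
ES_H = max(EF_D=25, EF_F=12, EF_G=42) = 42; EF_H = 42+9 = 51
Expected project duration μ = 51 hours. Critical path: B → E → G → H.

Backward pass:
LF_H = 51; LS_H = 51−9 = 42
LF_G = LS_H = 42; LS_G = 42−16 = 26
LF_F = LS_H = 42; LS_F = 42−2 = 40
LF_E = LS_G = 26; LS_E = 26−14 = 12
LF_D = LS_H = 42; LS_D = 42−13 = 29
LF_C = min(LS_D=29, LS_E=12, LS_F=40) = 12; LS_C = 12−10 = 2
LF_B = min(LS_D=29, LS_E=12) = 12; LS_B = 12−12 = 0
LF_A = min(LS_F=40, LS_G=26) = 26; LS_A = 26−6 = 20
Slack_A = LS_A − ES_A = 20 − 0 = 20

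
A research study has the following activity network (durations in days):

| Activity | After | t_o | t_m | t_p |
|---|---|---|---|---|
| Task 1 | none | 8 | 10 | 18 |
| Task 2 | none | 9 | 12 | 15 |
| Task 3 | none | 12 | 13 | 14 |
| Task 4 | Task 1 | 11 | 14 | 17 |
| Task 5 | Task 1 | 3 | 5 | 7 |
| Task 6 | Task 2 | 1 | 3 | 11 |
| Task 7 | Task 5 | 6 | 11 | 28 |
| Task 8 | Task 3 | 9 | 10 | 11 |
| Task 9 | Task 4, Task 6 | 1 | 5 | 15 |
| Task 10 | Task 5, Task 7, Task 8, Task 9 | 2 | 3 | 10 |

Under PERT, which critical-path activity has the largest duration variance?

te_Task 1 = (8 + 4·10 + 18)/6 = 66/6 = 11; σ²_Task 1 = ((18−8)/6)² = 2.778
te_Task 2 = (9 + 4·12 + 15)/6 = 72/6 = 12; σ²_Task 2 = ((15−9)/6)² = 1.000
te_Task 3 = (12 + 4·13 + 14)/6 = 78/6 = 13; σ²_Task 3 = ((14−12)/6)² = 0.111
te_Task 4 = (11 + 4·14 + 17)/6 = 84/6 = 14; σ²_Task 4 = ((17−11)/6)² = 1.000
te_Task 5 = (3 + 4·5 + 7)/6 = 30/6 = 5; σ²_Task 5 = ((7−3)/6)² = 0.444
te_Task 6 = (1 + 4·3 + 11)/6 = 24/6 = 4; σ²_Task 6 = ((11−1)/6)² = 2.778
te_Task 7 = (6 + 4·11 + 28)/6 = 78/6 = 13; σ²_Task 7 = ((28−6)/6)² = 13.444
te_Task 8 = (9 + 4·10 + 11)/6 = 60/6 = 10; σ²_Task 8 = ((11−9)/6)² = 0.111
te_Task 9 = (1 + 4·5 + 15)/6 = 36/6 = 6; σ²_Task 9 = ((15−1)/6)² = 5.444
te_Task 10 = (2 + 4·3 + 10)/6 = 24/6 = 4; σ²_Task 10 = ((10−2)/6)² = 1.778

Forward pass:
ES_Task 1 = 0; EF_Task 1 = 11
ES_Task 2 = 0; EF_Task 2 = 12
ES_Task 3 = 0; EF_Task 3 = 13
ES_Task 4 = 11; EF_Task 4 = 11+14 = 25
ES_Task 5 = 11; EF_Task 5 = 11+5 = 16
ES_Task 6 = 12; EF_Task 6 = 12+4 = 16
ES_Task 7 = 16; EF_Task 7 = 16+13 = 29
ES_Task 8 = 13; EF_Task 8 = 13+10 = 23
ES_Task 9 = max(EF_Task 4=25, EF_Task 6=16) = 25; EF_Task 9 = 25+6 = 31
ES_Task 10 = max(EF_Task 5=16, EF_Task 7=29, EF_Task 8=23, EF_Task 9=31) = 31; EF_Task 10 = 31+4 = 35
Expected project duration μ = 35 days. Critical path: Task 1 → Task 4 → Task 9 → Task 10.

Variances on critical path: σ²_Task 1=2.778, σ²_Task 4=1.000, σ²_Task 9=5.444, σ²_Task 10=1.778.
Largest is σ²_Task 9 = 5.444.

Task 9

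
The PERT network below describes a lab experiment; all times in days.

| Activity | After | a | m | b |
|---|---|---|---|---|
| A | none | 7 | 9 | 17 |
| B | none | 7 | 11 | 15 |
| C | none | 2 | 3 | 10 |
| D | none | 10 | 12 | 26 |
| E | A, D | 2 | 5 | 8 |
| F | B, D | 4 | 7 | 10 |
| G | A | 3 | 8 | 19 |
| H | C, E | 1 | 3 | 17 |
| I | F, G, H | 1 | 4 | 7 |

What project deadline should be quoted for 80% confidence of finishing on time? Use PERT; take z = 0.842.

31.4 days

te_A = (7 + 4·9 + 17)/6 = 60/6 = 10; σ²_A = ((17−7)/6)² = 2.778
te_B = (7 + 4·11 + 15)/6 = 66/6 = 11; σ²_B = ((15−7)/6)² = 1.778
te_C = (2 + 4·3 + 10)/6 = 24/6 = 4; σ²_C = ((10−2)/6)² = 1.778
te_D = (10 + 4·12 + 26)/6 = 84/6 = 14; σ²_D = ((26−10)/6)² = 7.111
te_E = (2 + 4·5 + 8)/6 = 30/6 = 5; σ²_E = ((8−2)/6)² = 1.000
te_F = (4 + 4·7 + 10)/6 = 42/6 = 7; σ²_F = ((10−4)/6)² = 1.000
te_G = (3 + 4·8 + 19)/6 = 54/6 = 9; σ²_G = ((19−3)/6)² = 7.111
te_H = (1 + 4·3 + 17)/6 = 30/6 = 5; σ²_H = ((17−1)/6)² = 7.111
te_I = (1 + 4·4 + 7)/6 = 24/6 = 4; σ²_I = ((7−1)/6)² = 1.000

Forward pass:
ES_A = 0; EF_A = 10
ES_B = 0; EF_B = 11
ES_C = 0; EF_C = 4
ES_D = 0; EF_D = 14
ES_E = max(EF_A=10, EF_D=14) = 14; EF_E = 14+5 = 19
ES_F = max(EF_B=11, EF_D=14) = 14; EF_F = 14+7 = 21
ES_G = 10; EF_G = 10+9 = 19
ES_H = max(EF_C=4, EF_E=19) = 19; EF_H = 19+5 = 24
ES_I = max(EF_F=21, EF_G=19, EF_H=24) = 24; EF_I = 24+4 = 28
Expected project duration μ = 28 days. Critical path: D → E → H → I.

Variance along critical path = 7.111 + 1.000 + 7.111 + 1.000 = 16.222; σ = 4.028 days.
D = μ + z·σ = 28 + 0.842·4.028 = 31.4 days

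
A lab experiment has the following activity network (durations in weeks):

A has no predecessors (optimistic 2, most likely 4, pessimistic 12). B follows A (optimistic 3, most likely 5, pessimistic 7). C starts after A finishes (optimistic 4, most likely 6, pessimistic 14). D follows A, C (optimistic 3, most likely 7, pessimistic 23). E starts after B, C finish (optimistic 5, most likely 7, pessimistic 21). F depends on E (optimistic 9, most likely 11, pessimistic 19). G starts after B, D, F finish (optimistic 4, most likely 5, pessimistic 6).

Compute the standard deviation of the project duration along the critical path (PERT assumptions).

te_A = (2 + 4·4 + 12)/6 = 30/6 = 5; σ²_A = ((12−2)/6)² = 2.778
te_B = (3 + 4·5 + 7)/6 = 30/6 = 5; σ²_B = ((7−3)/6)² = 0.444
te_C = (4 + 4·6 + 14)/6 = 42/6 = 7; σ²_C = ((14−4)/6)² = 2.778
te_D = (3 + 4·7 + 23)/6 = 54/6 = 9; σ²_D = ((23−3)/6)² = 11.111
te_E = (5 + 4·7 + 21)/6 = 54/6 = 9; σ²_E = ((21−5)/6)² = 7.111
te_F = (9 + 4·11 + 19)/6 = 72/6 = 12; σ²_F = ((19−9)/6)² = 2.778
te_G = (4 + 4·5 + 6)/6 = 30/6 = 5; σ²_G = ((6−4)/6)² = 0.111

Forward pass:
ES_A = 0; EF_A = 5
ES_B = 5; EF_B = 5+5 = 10
ES_C = 5; EF_C = 5+7 = 12
ES_D = max(EF_A=5, EF_C=12) = 12; EF_D = 12+9 = 21
ES_E = max(EF_B=10, EF_C=12) = 12; EF_E = 12+9 = 21
ES_F = 21; EF_F = 21+12 = 33
ES_G = max(EF_B=10, EF_D=21, EF_F=33) = 33; EF_G = 33+5 = 38
Expected project duration μ = 38 weeks. Critical path: A → C → E → F → G.

Variance along critical path = 2.778 + 2.778 + 7.111 + 2.778 + 0.111 = 15.556
σ = √15.556 = 3.944 weeks

3.94 weeks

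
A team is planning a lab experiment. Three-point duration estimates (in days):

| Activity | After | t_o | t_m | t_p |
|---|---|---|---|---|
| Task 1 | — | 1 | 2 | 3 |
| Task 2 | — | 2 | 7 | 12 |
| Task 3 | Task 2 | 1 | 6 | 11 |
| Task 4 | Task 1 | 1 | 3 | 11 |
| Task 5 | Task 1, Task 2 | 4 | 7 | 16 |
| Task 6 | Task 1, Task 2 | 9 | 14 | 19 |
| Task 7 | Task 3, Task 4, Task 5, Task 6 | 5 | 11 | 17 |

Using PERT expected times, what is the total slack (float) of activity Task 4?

te_Task 1 = (1 + 4·2 + 3)/6 = 12/6 = 2
te_Task 2 = (2 + 4·7 + 12)/6 = 42/6 = 7
te_Task 3 = (1 + 4·6 + 11)/6 = 36/6 = 6
te_Task 4 = (1 + 4·3 + 11)/6 = 24/6 = 4
te_Task 5 = (4 + 4·7 + 16)/6 = 48/6 = 8
te_Task 6 = (9 + 4·14 + 19)/6 = 84/6 = 14
te_Task 7 = (5 + 4·11 + 17)/6 = 66/6 = 11

Forward pass:
ES_Task 1 = 0; EF_Task 1 = 2
ES_Task 2 = 0; EF_Task 2 = 7
ES_Task 3 = 7; EF_Task 3 = 7+6 = 13
ES_Task 4 = 2; EF_Task 4 = 2+4 = 6
ES_Task 5 = max(EF_Task 1=2, EF_Task 2=7) = 7; EF_Task 5 = 7+8 = 15
ES_Task 6 = max(EF_Task 1=2, EF_Task 2=7) = 7; EF_Task 6 = 7+14 = 21
ES_Task 7 = max(EF_Task 3=13, EF_Task 4=6, EF_Task 5=15, EF_Task 6=21) = 21; EF_Task 7 = 21+11 = 32
Expected project duration μ = 32 days. Critical path: Task 2 → Task 6 → Task 7.

Backward pass:
LF_Task 7 = 32; LS_Task 7 = 32−11 = 21
LF_Task 6 = LS_Task 7 = 21; LS_Task 6 = 21−14 = 7
LF_Task 5 = LS_Task 7 = 21; LS_Task 5 = 21−8 = 13
LF_Task 4 = LS_Task 7 = 21; LS_Task 4 = 21−4 = 17
LF_Task 3 = LS_Task 7 = 21; LS_Task 3 = 21−6 = 15
LF_Task 2 = min(LS_Task 3=15, LS_Task 5=13, LS_Task 6=7) = 7; LS_Task 2 = 7−7 = 0
LF_Task 1 = min(LS_Task 4=17, LS_Task 5=13, LS_Task 6=7) = 7; LS_Task 1 = 7−2 = 5
Slack_Task 4 = LS_Task 4 − ES_Task 4 = 17 − 2 = 15

15 days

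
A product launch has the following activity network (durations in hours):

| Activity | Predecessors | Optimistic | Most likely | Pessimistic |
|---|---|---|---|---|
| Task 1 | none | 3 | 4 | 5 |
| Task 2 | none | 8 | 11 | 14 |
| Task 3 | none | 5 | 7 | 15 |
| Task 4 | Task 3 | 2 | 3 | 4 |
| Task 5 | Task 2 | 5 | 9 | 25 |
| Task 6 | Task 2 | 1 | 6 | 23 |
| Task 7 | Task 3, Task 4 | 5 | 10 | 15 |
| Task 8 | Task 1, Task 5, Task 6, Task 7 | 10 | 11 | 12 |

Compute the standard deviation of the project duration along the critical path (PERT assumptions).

3.50 hours

te_Task 1 = (3 + 4·4 + 5)/6 = 24/6 = 4; σ²_Task 1 = ((5−3)/6)² = 0.111
te_Task 2 = (8 + 4·11 + 14)/6 = 66/6 = 11; σ²_Task 2 = ((14−8)/6)² = 1.000
te_Task 3 = (5 + 4·7 + 15)/6 = 48/6 = 8; σ²_Task 3 = ((15−5)/6)² = 2.778
te_Task 4 = (2 + 4·3 + 4)/6 = 18/6 = 3; σ²_Task 4 = ((4−2)/6)² = 0.111
te_Task 5 = (5 + 4·9 + 25)/6 = 66/6 = 11; σ²_Task 5 = ((25−5)/6)² = 11.111
te_Task 6 = (1 + 4·6 + 23)/6 = 48/6 = 8; σ²_Task 6 = ((23−1)/6)² = 13.444
te_Task 7 = (5 + 4·10 + 15)/6 = 60/6 = 10; σ²_Task 7 = ((15−5)/6)² = 2.778
te_Task 8 = (10 + 4·11 + 12)/6 = 66/6 = 11; σ²_Task 8 = ((12−10)/6)² = 0.111

Forward pass:
ES_Task 1 = 0; EF_Task 1 = 4
ES_Task 2 = 0; EF_Task 2 = 11
ES_Task 3 = 0; EF_Task 3 = 8
ES_Task 4 = 8; EF_Task 4 = 8+3 = 11
ES_Task 5 = 11; EF_Task 5 = 11+11 = 22
ES_Task 6 = 11; EF_Task 6 = 11+8 = 19
ES_Task 7 = max(EF_Task 3=8, EF_Task 4=11) = 11; EF_Task 7 = 11+10 = 21
ES_Task 8 = max(EF_Task 1=4, EF_Task 5=22, EF_Task 6=19, EF_Task 7=21) = 22; EF_Task 8 = 22+11 = 33
Expected project duration μ = 33 hours. Critical path: Task 2 → Task 5 → Task 8.

Variance along critical path = 1.000 + 11.111 + 0.111 = 12.222
σ = √12.222 = 3.496 hours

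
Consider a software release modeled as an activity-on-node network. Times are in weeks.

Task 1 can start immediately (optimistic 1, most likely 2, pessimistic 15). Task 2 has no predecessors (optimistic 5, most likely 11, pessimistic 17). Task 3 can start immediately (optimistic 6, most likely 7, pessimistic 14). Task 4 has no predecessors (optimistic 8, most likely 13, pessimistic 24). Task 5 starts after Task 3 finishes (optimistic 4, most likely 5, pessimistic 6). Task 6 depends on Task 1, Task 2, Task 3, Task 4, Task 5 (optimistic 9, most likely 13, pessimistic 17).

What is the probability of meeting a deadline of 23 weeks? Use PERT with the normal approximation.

0.090

te_Task 1 = (1 + 4·2 + 15)/6 = 24/6 = 4; σ²_Task 1 = ((15−1)/6)² = 5.444
te_Task 2 = (5 + 4·11 + 17)/6 = 66/6 = 11; σ²_Task 2 = ((17−5)/6)² = 4.000
te_Task 3 = (6 + 4·7 + 14)/6 = 48/6 = 8; σ²_Task 3 = ((14−6)/6)² = 1.778
te_Task 4 = (8 + 4·13 + 24)/6 = 84/6 = 14; σ²_Task 4 = ((24−8)/6)² = 7.111
te_Task 5 = (4 + 4·5 + 6)/6 = 30/6 = 5; σ²_Task 5 = ((6−4)/6)² = 0.111
te_Task 6 = (9 + 4·13 + 17)/6 = 78/6 = 13; σ²_Task 6 = ((17−9)/6)² = 1.778

Forward pass:
ES_Task 1 = 0; EF_Task 1 = 4
ES_Task 2 = 0; EF_Task 2 = 11
ES_Task 3 = 0; EF_Task 3 = 8
ES_Task 4 = 0; EF_Task 4 = 14
ES_Task 5 = 8; EF_Task 5 = 8+5 = 13
ES_Task 6 = max(EF_Task 1=4, EF_Task 2=11, EF_Task 3=8, EF_Task 4=14, EF_Task 5=13) = 14; EF_Task 6 = 14+13 = 27
Expected project duration μ = 27 weeks. Critical path: Task 4 → Task 6.

Variance along critical path = 7.111 + 1.778 = 8.889; σ = √8.889 = 2.981 weeks.
Z = (23 − 27) / 2.981 = -1.342
P(T ≤ 23) = Φ(-1.342) ≈ 0.090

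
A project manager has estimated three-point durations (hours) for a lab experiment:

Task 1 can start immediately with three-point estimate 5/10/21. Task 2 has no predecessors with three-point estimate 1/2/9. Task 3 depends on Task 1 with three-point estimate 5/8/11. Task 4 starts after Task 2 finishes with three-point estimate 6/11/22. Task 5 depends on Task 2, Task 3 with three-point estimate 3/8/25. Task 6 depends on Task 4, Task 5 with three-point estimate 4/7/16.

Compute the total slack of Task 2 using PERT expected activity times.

14 hours

te_Task 1 = (5 + 4·10 + 21)/6 = 66/6 = 11
te_Task 2 = (1 + 4·2 + 9)/6 = 18/6 = 3
te_Task 3 = (5 + 4·8 + 11)/6 = 48/6 = 8
te_Task 4 = (6 + 4·11 + 22)/6 = 72/6 = 12
te_Task 5 = (3 + 4·8 + 25)/6 = 60/6 = 10
te_Task 6 = (4 + 4·7 + 16)/6 = 48/6 = 8

Forward pass:
ES_Task 1 = 0; EF_Task 1 = 11
ES_Task 2 = 0; EF_Task 2 = 3
ES_Task 3 = 11; EF_Task 3 = 11+8 = 19
ES_Task 4 = 3; EF_Task 4 = 3+12 = 15
ES_Task 5 = max(EF_Task 2=3, EF_Task 3=19) = 19; EF_Task 5 = 19+10 = 29
ES_Task 6 = max(EF_Task 4=15, EF_Task 5=29) = 29; EF_Task 6 = 29+8 = 37
Expected project duration μ = 37 hours. Critical path: Task 1 → Task 3 → Task 5 → Task 6.

Backward pass:
LF_Task 6 = 37; LS_Task 6 = 37−8 = 29
LF_Task 5 = LS_Task 6 = 29; LS_Task 5 = 29−10 = 19
LF_Task 4 = LS_Task 6 = 29; LS_Task 4 = 29−12 = 17
LF_Task 3 = LS_Task 5 = 19; LS_Task 3 = 19−8 = 11
LF_Task 2 = min(LS_Task 4=17, LS_Task 5=19) = 17; LS_Task 2 = 17−3 = 14
LF_Task 1 = LS_Task 3 = 11; LS_Task 1 = 11−11 = 0
Slack_Task 2 = LS_Task 2 − ES_Task 2 = 14 − 0 = 14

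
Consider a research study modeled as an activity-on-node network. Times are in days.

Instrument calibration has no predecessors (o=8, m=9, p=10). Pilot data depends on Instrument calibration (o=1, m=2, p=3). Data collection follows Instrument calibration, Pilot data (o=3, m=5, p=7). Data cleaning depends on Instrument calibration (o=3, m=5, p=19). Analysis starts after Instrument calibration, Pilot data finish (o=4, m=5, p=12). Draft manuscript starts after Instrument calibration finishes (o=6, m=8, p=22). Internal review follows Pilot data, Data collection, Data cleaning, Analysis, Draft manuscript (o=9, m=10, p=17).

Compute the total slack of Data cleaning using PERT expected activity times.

3 days

te_Instrument calibration = (8 + 4·9 + 10)/6 = 54/6 = 9
te_Pilot data = (1 + 4·2 + 3)/6 = 12/6 = 2
te_Data collection = (3 + 4·5 + 7)/6 = 30/6 = 5
te_Data cleaning = (3 + 4·5 + 19)/6 = 42/6 = 7
te_Analysis = (4 + 4·5 + 12)/6 = 36/6 = 6
te_Draft manuscript = (6 + 4·8 + 22)/6 = 60/6 = 10
te_Internal review = (9 + 4·10 + 17)/6 = 66/6 = 11

Forward pass:
ES_Instrument calibration = 0; EF_Instrument calibration = 9
ES_Pilot data = 9; EF_Pilot data = 9+2 = 11
ES_Data collection = max(EF_Instrument calibration=9, EF_Pilot data=11) = 11; EF_Data collection = 11+5 = 16
ES_Data cleaning = 9; EF_Data cleaning = 9+7 = 16
ES_Analysis = max(EF_Instrument calibration=9, EF_Pilot data=11) = 11; EF_Analysis = 11+6 = 17
ES_Draft manuscript = 9; EF_Draft manuscript = 9+10 = 19
ES_Internal review = max(EF_Pilot data=11, EF_Data collection=16, EF_Data cleaning=16, EF_Analysis=17, EF_Draft manuscript=19) = 19; EF_Internal review = 19+11 = 30
Expected project duration μ = 30 days. Critical path: Instrument calibration → Draft manuscript → Internal review.

Backward pass:
LF_Internal review = 30; LS_Internal review = 30−11 = 19
LF_Draft manuscript = LS_Internal review = 19; LS_Draft manuscript = 19−10 = 9
LF_Analysis = LS_Internal review = 19; LS_Analysis = 19−6 = 13
LF_Data cleaning = LS_Internal review = 19; LS_Data cleaning = 19−7 = 12
LF_Data collection = LS_Internal review = 19; LS_Data collection = 19−5 = 14
LF_Pilot data = min(LS_Data collection=14, LS_Analysis=13, LS_Internal review=19) = 13; LS_Pilot data = 13−2 = 11
LF_Instrument calibration = min(LS_Pilot data=11, LS_Data collection=14, LS_Data cleaning=12, LS_Analysis=13, LS_Draft manuscript=9) = 9; LS_Instrument calibration = 9−9 = 0
Slack_Data cleaning = LS_Data cleaning − ES_Data cleaning = 12 − 9 = 3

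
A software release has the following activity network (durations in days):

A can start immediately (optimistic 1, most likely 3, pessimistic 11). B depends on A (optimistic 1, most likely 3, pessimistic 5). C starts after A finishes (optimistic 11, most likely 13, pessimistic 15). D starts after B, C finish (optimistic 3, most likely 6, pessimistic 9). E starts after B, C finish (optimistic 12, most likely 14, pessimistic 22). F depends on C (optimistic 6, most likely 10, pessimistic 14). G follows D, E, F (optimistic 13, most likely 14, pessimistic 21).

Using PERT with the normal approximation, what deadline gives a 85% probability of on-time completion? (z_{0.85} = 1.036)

49.9 days

te_A = (1 + 4·3 + 11)/6 = 24/6 = 4; σ²_A = ((11−1)/6)² = 2.778
te_B = (1 + 4·3 + 5)/6 = 18/6 = 3; σ²_B = ((5−1)/6)² = 0.444
te_C = (11 + 4·13 + 15)/6 = 78/6 = 13; σ²_C = ((15−11)/6)² = 0.444
te_D = (3 + 4·6 + 9)/6 = 36/6 = 6; σ²_D = ((9−3)/6)² = 1.000
te_E = (12 + 4·14 + 22)/6 = 90/6 = 15; σ²_E = ((22−12)/6)² = 2.778
te_F = (6 + 4·10 + 14)/6 = 60/6 = 10; σ²_F = ((14−6)/6)² = 1.778
te_G = (13 + 4·14 + 21)/6 = 90/6 = 15; σ²_G = ((21−13)/6)² = 1.778

Forward pass:
ES_A = 0; EF_A = 4
ES_B = 4; EF_B = 4+3 = 7
ES_C = 4; EF_C = 4+13 = 17
ES_D = max(EF_B=7, EF_C=17) = 17; EF_D = 17+6 = 23
ES_E = max(EF_B=7, EF_C=17) = 17; EF_E = 17+15 = 32
ES_F = 17; EF_F = 17+10 = 27
ES_G = max(EF_D=23, EF_E=32, EF_F=27) = 32; EF_G = 32+15 = 47
Expected project duration μ = 47 days. Critical path: A → C → E → G.

Variance along critical path = 2.778 + 0.444 + 2.778 + 1.778 = 7.778; σ = 2.789 days.
D = μ + z·σ = 47 + 1.036·2.789 = 49.9 days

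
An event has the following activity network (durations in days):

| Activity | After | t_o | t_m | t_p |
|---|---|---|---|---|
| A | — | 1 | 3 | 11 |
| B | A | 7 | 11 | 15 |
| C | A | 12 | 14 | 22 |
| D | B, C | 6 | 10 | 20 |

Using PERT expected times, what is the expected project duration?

te_A = (1 + 4·3 + 11)/6 = 24/6 = 4
te_B = (7 + 4·11 + 15)/6 = 66/6 = 11
te_C = (12 + 4·14 + 22)/6 = 90/6 = 15
te_D = (6 + 4·10 + 20)/6 = 66/6 = 11

Forward pass:
ES_A = 0; EF_A = 4
ES_B = 4; EF_B = 4+11 = 15
ES_C = 4; EF_C = 4+15 = 19
ES_D = max(EF_B=15, EF_C=19) = 19; EF_D = 19+11 = 30
Expected project duration μ = 30 days. Critical path: A → C → D.

30 days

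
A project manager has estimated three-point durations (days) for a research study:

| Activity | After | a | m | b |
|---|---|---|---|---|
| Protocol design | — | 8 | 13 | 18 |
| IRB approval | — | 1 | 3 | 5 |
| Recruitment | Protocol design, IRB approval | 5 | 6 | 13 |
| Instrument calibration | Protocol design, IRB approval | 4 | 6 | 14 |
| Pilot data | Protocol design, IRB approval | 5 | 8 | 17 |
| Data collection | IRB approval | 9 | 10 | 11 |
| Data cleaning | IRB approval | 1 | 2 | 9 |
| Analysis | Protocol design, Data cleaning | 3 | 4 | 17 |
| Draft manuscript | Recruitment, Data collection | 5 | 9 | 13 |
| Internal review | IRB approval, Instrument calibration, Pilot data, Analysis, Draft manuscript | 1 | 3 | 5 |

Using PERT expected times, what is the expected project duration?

te_Protocol design = (8 + 4·13 + 18)/6 = 78/6 = 13
te_IRB approval = (1 + 4·3 + 5)/6 = 18/6 = 3
te_Recruitment = (5 + 4·6 + 13)/6 = 42/6 = 7
te_Instrument calibration = (4 + 4·6 + 14)/6 = 42/6 = 7
te_Pilot data = (5 + 4·8 + 17)/6 = 54/6 = 9
te_Data collection = (9 + 4·10 + 11)/6 = 60/6 = 10
te_Data cleaning = (1 + 4·2 + 9)/6 = 18/6 = 3
te_Analysis = (3 + 4·4 + 17)/6 = 36/6 = 6
te_Draft manuscript = (5 + 4·9 + 13)/6 = 54/6 = 9
te_Internal review = (1 + 4·3 + 5)/6 = 18/6 = 3

Forward pass:
ES_Protocol design = 0; EF_Protocol design = 13
ES_IRB approval = 0; EF_IRB approval = 3
ES_Recruitment = max(EF_Protocol design=13, EF_IRB approval=3) = 13; EF_Recruitment = 13+7 = 20
ES_Instrument calibration = max(EF_Protocol design=13, EF_IRB approval=3) = 13; EF_Instrument calibration = 13+7 = 20
ES_Pilot data = max(EF_Protocol design=13, EF_IRB approval=3) = 13; EF_Pilot data = 13+9 = 22
ES_Data collection = 3; EF_Data collection = 3+10 = 13
ES_Data cleaning = 3; EF_Data cleaning = 3+3 = 6
ES_Analysis = max(EF_Protocol design=13, EF_Data cleaning=6) = 13; EF_Analysis = 13+6 = 19
ES_Draft manuscript = max(EF_Recruitment=20, EF_Data collection=13) = 20; EF_Draft manuscript = 20+9 = 29
ES_Internal review = max(EF_IRB approval=3, EF_Instrument calibration=20, EF_Pilot data=22, EF_Analysis=19, EF_Draft manuscript=29) = 29; EF_Internal review = 29+3 = 32
Expected project duration μ = 32 days. Critical path: Protocol design → Recruitment → Draft manuscript → Internal review.

32 days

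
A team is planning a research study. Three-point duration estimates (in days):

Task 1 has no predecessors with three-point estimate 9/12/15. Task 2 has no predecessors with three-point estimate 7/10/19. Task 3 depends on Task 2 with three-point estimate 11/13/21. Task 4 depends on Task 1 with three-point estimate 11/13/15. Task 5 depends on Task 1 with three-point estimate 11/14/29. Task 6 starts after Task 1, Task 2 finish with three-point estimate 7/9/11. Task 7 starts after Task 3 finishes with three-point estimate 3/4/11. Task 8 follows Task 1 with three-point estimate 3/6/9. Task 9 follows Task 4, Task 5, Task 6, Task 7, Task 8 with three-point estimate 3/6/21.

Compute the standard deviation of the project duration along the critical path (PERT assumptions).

4.19 days

te_Task 1 = (9 + 4·12 + 15)/6 = 72/6 = 12; σ²_Task 1 = ((15−9)/6)² = 1.000
te_Task 2 = (7 + 4·10 + 19)/6 = 66/6 = 11; σ²_Task 2 = ((19−7)/6)² = 4.000
te_Task 3 = (11 + 4·13 + 21)/6 = 84/6 = 14; σ²_Task 3 = ((21−11)/6)² = 2.778
te_Task 4 = (11 + 4·13 + 15)/6 = 78/6 = 13; σ²_Task 4 = ((15−11)/6)² = 0.444
te_Task 5 = (11 + 4·14 + 29)/6 = 96/6 = 16; σ²_Task 5 = ((29−11)/6)² = 9.000
te_Task 6 = (7 + 4·9 + 11)/6 = 54/6 = 9; σ²_Task 6 = ((11−7)/6)² = 0.444
te_Task 7 = (3 + 4·4 + 11)/6 = 30/6 = 5; σ²_Task 7 = ((11−3)/6)² = 1.778
te_Task 8 = (3 + 4·6 + 9)/6 = 36/6 = 6; σ²_Task 8 = ((9−3)/6)² = 1.000
te_Task 9 = (3 + 4·6 + 21)/6 = 48/6 = 8; σ²_Task 9 = ((21−3)/6)² = 9.000

Forward pass:
ES_Task 1 = 0; EF_Task 1 = 12
ES_Task 2 = 0; EF_Task 2 = 11
ES_Task 3 = 11; EF_Task 3 = 11+14 = 25
ES_Task 4 = 12; EF_Task 4 = 12+13 = 25
ES_Task 5 = 12; EF_Task 5 = 12+16 = 28
ES_Task 6 = max(EF_Task 1=12, EF_Task 2=11) = 12; EF_Task 6 = 12+9 = 21
ES_Task 7 = 25; EF_Task 7 = 25+5 = 30
ES_Task 8 = 12; EF_Task 8 = 12+6 = 18
ES_Task 9 = max(EF_Task 4=25, EF_Task 5=28, EF_Task 6=21, EF_Task 7=30, EF_Task 8=18) = 30; EF_Task 9 = 30+8 = 38
Expected project duration μ = 38 days. Critical path: Task 2 → Task 3 → Task 7 → Task 9.

Variance along critical path = 4.000 + 2.778 + 1.778 + 9.000 = 17.556
σ = √17.556 = 4.190 days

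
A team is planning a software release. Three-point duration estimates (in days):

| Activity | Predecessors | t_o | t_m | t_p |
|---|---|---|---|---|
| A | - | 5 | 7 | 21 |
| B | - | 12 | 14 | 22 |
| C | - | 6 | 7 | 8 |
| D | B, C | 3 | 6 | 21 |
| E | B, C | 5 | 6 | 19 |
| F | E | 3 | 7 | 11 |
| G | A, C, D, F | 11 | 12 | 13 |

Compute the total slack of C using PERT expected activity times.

8 days

te_A = (5 + 4·7 + 21)/6 = 54/6 = 9
te_B = (12 + 4·14 + 22)/6 = 90/6 = 15
te_C = (6 + 4·7 + 8)/6 = 42/6 = 7
te_D = (3 + 4·6 + 21)/6 = 48/6 = 8
te_E = (5 + 4·6 + 19)/6 = 48/6 = 8
te_F = (3 + 4·7 + 11)/6 = 42/6 = 7
te_G = (11 + 4·12 + 13)/6 = 72/6 = 12

Forward pass:
ES_A = 0; EF_A = 9
ES_B = 0; EF_B = 15
ES_C = 0; EF_C = 7
ES_D = max(EF_B=15, EF_C=7) = 15; EF_D = 15+8 = 23
ES_E = max(EF_B=15, EF_C=7) = 15; EF_E = 15+8 = 23
ES_F = 23; EF_F = 23+7 = 30
ES_G = max(EF_A=9, EF_C=7, EF_D=23, EF_F=30) = 30; EF_G = 30+12 = 42
Expected project duration μ = 42 days. Critical path: B → E → F → G.

Backward pass:
LF_G = 42; LS_G = 42−12 = 30
LF_F = LS_G = 30; LS_F = 30−7 = 23
LF_E = LS_F = 23; LS_E = 23−8 = 15
LF_D = LS_G = 30; LS_D = 30−8 = 22
LF_C = min(LS_D=22, LS_E=15, LS_G=30) = 15; LS_C = 15−7 = 8
LF_B = min(LS_D=22, LS_E=15) = 15; LS_B = 15−15 = 0
LF_A = LS_G = 30; LS_A = 30−9 = 21
Slack_C = LS_C − ES_C = 8 − 0 = 8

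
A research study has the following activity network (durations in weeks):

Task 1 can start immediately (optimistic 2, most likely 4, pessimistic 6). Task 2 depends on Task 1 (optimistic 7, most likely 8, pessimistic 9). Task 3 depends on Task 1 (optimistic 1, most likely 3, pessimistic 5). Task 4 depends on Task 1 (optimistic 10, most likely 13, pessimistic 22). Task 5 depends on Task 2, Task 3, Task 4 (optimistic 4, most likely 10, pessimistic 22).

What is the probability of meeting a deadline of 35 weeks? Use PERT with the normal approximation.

te_Task 1 = (2 + 4·4 + 6)/6 = 24/6 = 4; σ²_Task 1 = ((6−2)/6)² = 0.444
te_Task 2 = (7 + 4·8 + 9)/6 = 48/6 = 8; σ²_Task 2 = ((9−7)/6)² = 0.111
te_Task 3 = (1 + 4·3 + 5)/6 = 18/6 = 3; σ²_Task 3 = ((5−1)/6)² = 0.444
te_Task 4 = (10 + 4·13 + 22)/6 = 84/6 = 14; σ²_Task 4 = ((22−10)/6)² = 4.000
te_Task 5 = (4 + 4·10 + 22)/6 = 66/6 = 11; σ²_Task 5 = ((22−4)/6)² = 9.000

Forward pass:
ES_Task 1 = 0; EF_Task 1 = 4
ES_Task 2 = 4; EF_Task 2 = 4+8 = 12
ES_Task 3 = 4; EF_Task 3 = 4+3 = 7
ES_Task 4 = 4; EF_Task 4 = 4+14 = 18
ES_Task 5 = max(EF_Task 2=12, EF_Task 3=7, EF_Task 4=18) = 18; EF_Task 5 = 18+11 = 29
Expected project duration μ = 29 weeks. Critical path: Task 1 → Task 4 → Task 5.

Variance along critical path = 0.444 + 4.000 + 9.000 = 13.444; σ = √13.444 = 3.667 weeks.
Z = (35 − 29) / 3.667 = 1.636
P(T ≤ 35) = Φ(1.636) ≈ 0.949

0.949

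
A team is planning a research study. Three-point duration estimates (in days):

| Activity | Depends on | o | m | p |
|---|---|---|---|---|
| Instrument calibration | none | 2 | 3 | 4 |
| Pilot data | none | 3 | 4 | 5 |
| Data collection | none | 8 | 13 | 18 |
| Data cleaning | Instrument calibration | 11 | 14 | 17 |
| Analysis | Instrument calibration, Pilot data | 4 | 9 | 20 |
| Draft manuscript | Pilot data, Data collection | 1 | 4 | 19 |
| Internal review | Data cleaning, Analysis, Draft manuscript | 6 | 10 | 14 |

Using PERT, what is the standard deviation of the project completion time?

3.68 days

te_Instrument calibration = (2 + 4·3 + 4)/6 = 18/6 = 3; σ²_Instrument calibration = ((4−2)/6)² = 0.111
te_Pilot data = (3 + 4·4 + 5)/6 = 24/6 = 4; σ²_Pilot data = ((5−3)/6)² = 0.111
te_Data collection = (8 + 4·13 + 18)/6 = 78/6 = 13; σ²_Data collection = ((18−8)/6)² = 2.778
te_Data cleaning = (11 + 4·14 + 17)/6 = 84/6 = 14; σ²_Data cleaning = ((17−11)/6)² = 1.000
te_Analysis = (4 + 4·9 + 20)/6 = 60/6 = 10; σ²_Analysis = ((20−4)/6)² = 7.111
te_Draft manuscript = (1 + 4·4 + 19)/6 = 36/6 = 6; σ²_Draft manuscript = ((19−1)/6)² = 9.000
te_Internal review = (6 + 4·10 + 14)/6 = 60/6 = 10; σ²_Internal review = ((14−6)/6)² = 1.778

Forward pass:
ES_Instrument calibration = 0; EF_Instrument calibration = 3
ES_Pilot data = 0; EF_Pilot data = 4
ES_Data collection = 0; EF_Data collection = 13
ES_Data cleaning = 3; EF_Data cleaning = 3+14 = 17
ES_Analysis = max(EF_Instrument calibration=3, EF_Pilot data=4) = 4; EF_Analysis = 4+10 = 14
ES_Draft manuscript = max(EF_Pilot data=4, EF_Data collection=13) = 13; EF_Draft manuscript = 13+6 = 19
ES_Internal review = max(EF_Data cleaning=17, EF_Analysis=14, EF_Draft manuscript=19) = 19; EF_Internal review = 19+10 = 29
Expected project duration μ = 29 days. Critical path: Data collection → Draft manuscript → Internal review.

Variance along critical path = 2.778 + 9.000 + 1.778 = 13.556
σ = √13.556 = 3.682 days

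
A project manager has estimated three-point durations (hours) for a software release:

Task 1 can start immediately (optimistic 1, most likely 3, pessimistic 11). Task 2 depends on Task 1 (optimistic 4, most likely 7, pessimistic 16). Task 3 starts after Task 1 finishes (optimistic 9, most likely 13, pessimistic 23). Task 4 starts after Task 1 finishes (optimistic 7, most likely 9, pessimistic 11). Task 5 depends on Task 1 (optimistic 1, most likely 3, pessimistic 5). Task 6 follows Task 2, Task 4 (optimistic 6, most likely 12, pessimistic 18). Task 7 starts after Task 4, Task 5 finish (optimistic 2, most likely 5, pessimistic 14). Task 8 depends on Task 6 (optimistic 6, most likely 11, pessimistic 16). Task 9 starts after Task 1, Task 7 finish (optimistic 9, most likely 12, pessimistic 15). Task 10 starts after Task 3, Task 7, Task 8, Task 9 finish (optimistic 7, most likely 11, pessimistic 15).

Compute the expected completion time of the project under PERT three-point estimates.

47 hours

te_Task 1 = (1 + 4·3 + 11)/6 = 24/6 = 4
te_Task 2 = (4 + 4·7 + 16)/6 = 48/6 = 8
te_Task 3 = (9 + 4·13 + 23)/6 = 84/6 = 14
te_Task 4 = (7 + 4·9 + 11)/6 = 54/6 = 9
te_Task 5 = (1 + 4·3 + 5)/6 = 18/6 = 3
te_Task 6 = (6 + 4·12 + 18)/6 = 72/6 = 12
te_Task 7 = (2 + 4·5 + 14)/6 = 36/6 = 6
te_Task 8 = (6 + 4·11 + 16)/6 = 66/6 = 11
te_Task 9 = (9 + 4·12 + 15)/6 = 72/6 = 12
te_Task 10 = (7 + 4·11 + 15)/6 = 66/6 = 11

Forward pass:
ES_Task 1 = 0; EF_Task 1 = 4
ES_Task 2 = 4; EF_Task 2 = 4+8 = 12
ES_Task 3 = 4; EF_Task 3 = 4+14 = 18
ES_Task 4 = 4; EF_Task 4 = 4+9 = 13
ES_Task 5 = 4; EF_Task 5 = 4+3 = 7
ES_Task 6 = max(EF_Task 2=12, EF_Task 4=13) = 13; EF_Task 6 = 13+12 = 25
ES_Task 7 = max(EF_Task 4=13, EF_Task 5=7) = 13; EF_Task 7 = 13+6 = 19
ES_Task 8 = 25; EF_Task 8 = 25+11 = 36
ES_Task 9 = max(EF_Task 1=4, EF_Task 7=19) = 19; EF_Task 9 = 19+12 = 31
ES_Task 10 = max(EF_Task 3=18, EF_Task 7=19, EF_Task 8=36, EF_Task 9=31) = 36; EF_Task 10 = 36+11 = 47
Expected project duration μ = 47 hours. Critical path: Task 1 → Task 4 → Task 6 → Task 8 → Task 10.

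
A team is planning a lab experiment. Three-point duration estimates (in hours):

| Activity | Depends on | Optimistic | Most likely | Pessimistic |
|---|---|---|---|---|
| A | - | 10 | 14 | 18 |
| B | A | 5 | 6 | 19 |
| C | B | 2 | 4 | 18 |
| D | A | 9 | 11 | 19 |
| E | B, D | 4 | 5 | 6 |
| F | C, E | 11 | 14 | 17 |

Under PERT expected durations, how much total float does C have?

3 hours

te_A = (10 + 4·14 + 18)/6 = 84/6 = 14
te_B = (5 + 4·6 + 19)/6 = 48/6 = 8
te_C = (2 + 4·4 + 18)/6 = 36/6 = 6
te_D = (9 + 4·11 + 19)/6 = 72/6 = 12
te_E = (4 + 4·5 + 6)/6 = 30/6 = 5
te_F = (11 + 4·14 + 17)/6 = 84/6 = 14

Forward pass:
ES_A = 0; EF_A = 14
ES_B = 14; EF_B = 14+8 = 22
ES_C = 22; EF_C = 22+6 = 28
ES_D = 14; EF_D = 14+12 = 26
ES_E = max(EF_B=22, EF_D=26) = 26; EF_E = 26+5 = 31
ES_F = max(EF_C=28, EF_E=31) = 31; EF_F = 31+14 = 45
Expected project duration μ = 45 hours. Critical path: A → D → E → F.

Backward pass:
LF_F = 45; LS_F = 45−14 = 31
LF_E = LS_F = 31; LS_E = 31−5 = 26
LF_D = LS_E = 26; LS_D = 26−12 = 14
LF_C = LS_F = 31; LS_C = 31−6 = 25
LF_B = min(LS_C=25, LS_E=26) = 25; LS_B = 25−8 = 17
LF_A = min(LS_B=17, LS_D=14) = 14; LS_A = 14−14 = 0
Slack_C = LS_C − ES_C = 25 − 22 = 3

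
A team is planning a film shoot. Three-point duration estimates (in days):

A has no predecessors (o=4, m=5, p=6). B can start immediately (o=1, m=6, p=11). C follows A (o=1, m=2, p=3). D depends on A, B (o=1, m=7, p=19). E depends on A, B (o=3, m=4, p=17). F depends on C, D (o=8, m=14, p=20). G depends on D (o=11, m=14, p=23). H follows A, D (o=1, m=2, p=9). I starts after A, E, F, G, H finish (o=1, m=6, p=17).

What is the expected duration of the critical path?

36 days

te_A = (4 + 4·5 + 6)/6 = 30/6 = 5
te_B = (1 + 4·6 + 11)/6 = 36/6 = 6
te_C = (1 + 4·2 + 3)/6 = 12/6 = 2
te_D = (1 + 4·7 + 19)/6 = 48/6 = 8
te_E = (3 + 4·4 + 17)/6 = 36/6 = 6
te_F = (8 + 4·14 + 20)/6 = 84/6 = 14
te_G = (11 + 4·14 + 23)/6 = 90/6 = 15
te_H = (1 + 4·2 + 9)/6 = 18/6 = 3
te_I = (1 + 4·6 + 17)/6 = 42/6 = 7

Forward pass:
ES_A = 0; EF_A = 5
ES_B = 0; EF_B = 6
ES_C = 5; EF_C = 5+2 = 7
ES_D = max(EF_A=5, EF_B=6) = 6; EF_D = 6+8 = 14
ES_E = max(EF_A=5, EF_B=6) = 6; EF_E = 6+6 = 12
ES_F = max(EF_C=7, EF_D=14) = 14; EF_F = 14+14 = 28
ES_G = 14; EF_G = 14+15 = 29
ES_H = max(EF_A=5, EF_D=14) = 14; EF_H = 14+3 = 17
ES_I = max(EF_A=5, EF_E=12, EF_F=28, EF_G=29, EF_H=17) = 29; EF_I = 29+7 = 36
Expected project duration μ = 36 days. Critical path: B → D → G → I.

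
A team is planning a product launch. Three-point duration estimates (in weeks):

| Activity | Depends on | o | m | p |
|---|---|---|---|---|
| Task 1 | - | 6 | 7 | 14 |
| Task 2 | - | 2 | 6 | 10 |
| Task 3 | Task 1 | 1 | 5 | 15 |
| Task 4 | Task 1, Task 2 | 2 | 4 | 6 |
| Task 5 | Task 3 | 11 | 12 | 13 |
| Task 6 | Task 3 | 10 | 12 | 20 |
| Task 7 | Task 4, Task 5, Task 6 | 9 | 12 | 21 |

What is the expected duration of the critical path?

te_Task 1 = (6 + 4·7 + 14)/6 = 48/6 = 8
te_Task 2 = (2 + 4·6 + 10)/6 = 36/6 = 6
te_Task 3 = (1 + 4·5 + 15)/6 = 36/6 = 6
te_Task 4 = (2 + 4·4 + 6)/6 = 24/6 = 4
te_Task 5 = (11 + 4·12 + 13)/6 = 72/6 = 12
te_Task 6 = (10 + 4·12 + 20)/6 = 78/6 = 13
te_Task 7 = (9 + 4·12 + 21)/6 = 78/6 = 13

Forward pass:
ES_Task 1 = 0; EF_Task 1 = 8
ES_Task 2 = 0; EF_Task 2 = 6
ES_Task 3 = 8; EF_Task 3 = 8+6 = 14
ES_Task 4 = max(EF_Task 1=8, EF_Task 2=6) = 8; EF_Task 4 = 8+4 = 12
ES_Task 5 = 14; EF_Task 5 = 14+12 = 26
ES_Task 6 = 14; EF_Task 6 = 14+13 = 27
ES_Task 7 = max(EF_Task 4=12, EF_Task 5=26, EF_Task 6=27) = 27; EF_Task 7 = 27+13 = 40
Expected project duration μ = 40 weeks. Critical path: Task 1 → Task 3 → Task 6 → Task 7.

40 weeks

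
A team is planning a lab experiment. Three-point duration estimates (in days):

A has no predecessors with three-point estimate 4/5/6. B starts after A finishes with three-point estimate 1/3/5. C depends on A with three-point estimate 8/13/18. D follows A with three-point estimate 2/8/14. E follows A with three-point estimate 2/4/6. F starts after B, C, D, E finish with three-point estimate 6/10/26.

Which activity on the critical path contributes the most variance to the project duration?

te_A = (4 + 4·5 + 6)/6 = 30/6 = 5; σ²_A = ((6−4)/6)² = 0.111
te_B = (1 + 4·3 + 5)/6 = 18/6 = 3; σ²_B = ((5−1)/6)² = 0.444
te_C = (8 + 4·13 + 18)/6 = 78/6 = 13; σ²_C = ((18−8)/6)² = 2.778
te_D = (2 + 4·8 + 14)/6 = 48/6 = 8; σ²_D = ((14−2)/6)² = 4.000
te_E = (2 + 4·4 + 6)/6 = 24/6 = 4; σ²_E = ((6−2)/6)² = 0.444
te_F = (6 + 4·10 + 26)/6 = 72/6 = 12; σ²_F = ((26−6)/6)² = 11.111

Forward pass:
ES_A = 0; EF_A = 5
ES_B = 5; EF_B = 5+3 = 8
ES_C = 5; EF_C = 5+13 = 18
ES_D = 5; EF_D = 5+8 = 13
ES_E = 5; EF_E = 5+4 = 9
ES_F = max(EF_B=8, EF_C=18, EF_D=13, EF_E=9) = 18; EF_F = 18+12 = 30
Expected project duration μ = 30 days. Critical path: A → C → F.

Variances on critical path: σ²_A=0.111, σ²_C=2.778, σ²_F=11.111.
Largest is σ²_F = 11.111.

F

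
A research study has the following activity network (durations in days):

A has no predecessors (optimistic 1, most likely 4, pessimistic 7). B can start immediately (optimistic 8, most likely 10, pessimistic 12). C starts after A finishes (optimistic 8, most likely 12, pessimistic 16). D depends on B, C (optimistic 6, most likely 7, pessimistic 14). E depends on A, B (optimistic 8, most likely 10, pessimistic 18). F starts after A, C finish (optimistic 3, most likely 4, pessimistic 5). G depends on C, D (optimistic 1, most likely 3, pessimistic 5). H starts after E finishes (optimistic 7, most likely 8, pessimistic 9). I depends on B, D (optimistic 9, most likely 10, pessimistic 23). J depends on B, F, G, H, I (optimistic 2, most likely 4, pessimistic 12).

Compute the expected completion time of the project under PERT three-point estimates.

te_A = (1 + 4·4 + 7)/6 = 24/6 = 4
te_B = (8 + 4·10 + 12)/6 = 60/6 = 10
te_C = (8 + 4·12 + 16)/6 = 72/6 = 12
te_D = (6 + 4·7 + 14)/6 = 48/6 = 8
te_E = (8 + 4·10 + 18)/6 = 66/6 = 11
te_F = (3 + 4·4 + 5)/6 = 24/6 = 4
te_G = (1 + 4·3 + 5)/6 = 18/6 = 3
te_H = (7 + 4·8 + 9)/6 = 48/6 = 8
te_I = (9 + 4·10 + 23)/6 = 72/6 = 12
te_J = (2 + 4·4 + 12)/6 = 30/6 = 5

Forward pass:
ES_A = 0; EF_A = 4
ES_B = 0; EF_B = 10
ES_C = 4; EF_C = 4+12 = 16
ES_D = max(EF_B=10, EF_C=16) = 16; EF_D = 16+8 = 24
ES_E = max(EF_A=4, EF_B=10) = 10; EF_E = 10+11 = 21
ES_F = max(EF_A=4, EF_C=16) = 16; EF_F = 16+4 = 20
ES_G = max(EF_C=16, EF_D=24) = 24; EF_G = 24+3 = 27
ES_H = 21; EF_H = 21+8 = 29
ES_I = max(EF_B=10, EF_D=24) = 24; EF_I = 24+12 = 36
ES_J = max(EF_B=10, EF_F=20, EF_G=27, EF_H=29, EF_I=36) = 36; EF_J = 36+5 = 41
Expected project duration μ = 41 days. Critical path: A → C → D → I → J.

41 days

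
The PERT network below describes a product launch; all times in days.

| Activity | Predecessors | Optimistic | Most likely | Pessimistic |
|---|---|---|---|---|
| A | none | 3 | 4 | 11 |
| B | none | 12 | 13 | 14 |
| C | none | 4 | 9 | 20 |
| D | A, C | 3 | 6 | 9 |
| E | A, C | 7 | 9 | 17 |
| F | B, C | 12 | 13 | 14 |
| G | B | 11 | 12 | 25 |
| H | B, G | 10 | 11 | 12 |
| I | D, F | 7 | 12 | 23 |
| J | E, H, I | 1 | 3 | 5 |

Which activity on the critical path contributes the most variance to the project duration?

te_A = (3 + 4·4 + 11)/6 = 30/6 = 5; σ²_A = ((11−3)/6)² = 1.778
te_B = (12 + 4·13 + 14)/6 = 78/6 = 13; σ²_B = ((14−12)/6)² = 0.111
te_C = (4 + 4·9 + 20)/6 = 60/6 = 10; σ²_C = ((20−4)/6)² = 7.111
te_D = (3 + 4·6 + 9)/6 = 36/6 = 6; σ²_D = ((9−3)/6)² = 1.000
te_E = (7 + 4·9 + 17)/6 = 60/6 = 10; σ²_E = ((17−7)/6)² = 2.778
te_F = (12 + 4·13 + 14)/6 = 78/6 = 13; σ²_F = ((14−12)/6)² = 0.111
te_G = (11 + 4·12 + 25)/6 = 84/6 = 14; σ²_G = ((25−11)/6)² = 5.444
te_H = (10 + 4·11 + 12)/6 = 66/6 = 11; σ²_H = ((12−10)/6)² = 0.111
te_I = (7 + 4·12 + 23)/6 = 78/6 = 13; σ²_I = ((23−7)/6)² = 7.111
te_J = (1 + 4·3 + 5)/6 = 18/6 = 3; σ²_J = ((5−1)/6)² = 0.444

Forward pass:
ES_A = 0; EF_A = 5
ES_B = 0; EF_B = 13
ES_C = 0; EF_C = 10
ES_D = max(EF_A=5, EF_C=10) = 10; EF_D = 10+6 = 16
ES_E = max(EF_A=5, EF_C=10) = 10; EF_E = 10+10 = 20
ES_F = max(EF_B=13, EF_C=10) = 13; EF_F = 13+13 = 26
ES_G = 13; EF_G = 13+14 = 27
ES_H = max(EF_B=13, EF_G=27) = 27; EF_H = 27+11 = 38
ES_I = max(EF_D=16, EF_F=26) = 26; EF_I = 26+13 = 39
ES_J = max(EF_E=20, EF_H=38, EF_I=39) = 39; EF_J = 39+3 = 42
Expected project duration μ = 42 days. Critical path: B → F → I → J.

Variances on critical path: σ²_B=0.111, σ²_F=0.111, σ²_I=7.111, σ²_J=0.444.
Largest is σ²_I = 7.111.

I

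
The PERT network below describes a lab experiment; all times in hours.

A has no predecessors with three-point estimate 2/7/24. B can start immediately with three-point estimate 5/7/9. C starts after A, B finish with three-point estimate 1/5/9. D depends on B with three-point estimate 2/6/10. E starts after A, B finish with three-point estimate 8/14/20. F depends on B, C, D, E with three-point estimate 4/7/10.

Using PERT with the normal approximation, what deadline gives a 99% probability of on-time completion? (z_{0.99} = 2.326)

te_A = (2 + 4·7 + 24)/6 = 54/6 = 9; σ²_A = ((24−2)/6)² = 13.444
te_B = (5 + 4·7 + 9)/6 = 42/6 = 7; σ²_B = ((9−5)/6)² = 0.444
te_C = (1 + 4·5 + 9)/6 = 30/6 = 5; σ²_C = ((9−1)/6)² = 1.778
te_D = (2 + 4·6 + 10)/6 = 36/6 = 6; σ²_D = ((10−2)/6)² = 1.778
te_E = (8 + 4·14 + 20)/6 = 84/6 = 14; σ²_E = ((20−8)/6)² = 4.000
te_F = (4 + 4·7 + 10)/6 = 42/6 = 7; σ²_F = ((10−4)/6)² = 1.000

Forward pass:
ES_A = 0; EF_A = 9
ES_B = 0; EF_B = 7
ES_C = max(EF_A=9, EF_B=7) = 9; EF_C = 9+5 = 14
ES_D = 7; EF_D = 7+6 = 13
ES_E = max(EF_A=9, EF_B=7) = 9; EF_E = 9+14 = 23
ES_F = max(EF_B=7, EF_C=14, EF_D=13, EF_E=23) = 23; EF_F = 23+7 = 30
Expected project duration μ = 30 hours. Critical path: A → E → F.

Variance along critical path = 13.444 + 4.000 + 1.000 = 18.444; σ = 4.295 hours.
D = μ + z·σ = 30 + 2.326·4.295 = 40.0 hours

40.0 hours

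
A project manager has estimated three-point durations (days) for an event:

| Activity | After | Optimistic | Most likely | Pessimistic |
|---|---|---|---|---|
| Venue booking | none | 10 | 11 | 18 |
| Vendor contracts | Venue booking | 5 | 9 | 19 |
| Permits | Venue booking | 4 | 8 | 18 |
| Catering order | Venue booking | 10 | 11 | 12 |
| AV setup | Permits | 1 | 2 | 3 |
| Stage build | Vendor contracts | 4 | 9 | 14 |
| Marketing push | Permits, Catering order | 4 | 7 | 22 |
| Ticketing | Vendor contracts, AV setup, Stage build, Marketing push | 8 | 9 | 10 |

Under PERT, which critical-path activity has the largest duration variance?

Marketing push

te_Venue booking = (10 + 4·11 + 18)/6 = 72/6 = 12; σ²_Venue booking = ((18−10)/6)² = 1.778
te_Vendor contracts = (5 + 4·9 + 19)/6 = 60/6 = 10; σ²_Vendor contracts = ((19−5)/6)² = 5.444
te_Permits = (4 + 4·8 + 18)/6 = 54/6 = 9; σ²_Permits = ((18−4)/6)² = 5.444
te_Catering order = (10 + 4·11 + 12)/6 = 66/6 = 11; σ²_Catering order = ((12−10)/6)² = 0.111
te_AV setup = (1 + 4·2 + 3)/6 = 12/6 = 2; σ²_AV setup = ((3−1)/6)² = 0.111
te_Stage build = (4 + 4·9 + 14)/6 = 54/6 = 9; σ²_Stage build = ((14−4)/6)² = 2.778
te_Marketing push = (4 + 4·7 + 22)/6 = 54/6 = 9; σ²_Marketing push = ((22−4)/6)² = 9.000
te_Ticketing = (8 + 4·9 + 10)/6 = 54/6 = 9; σ²_Ticketing = ((10−8)/6)² = 0.111

Forward pass:
ES_Venue booking = 0; EF_Venue booking = 12
ES_Vendor contracts = 12; EF_Vendor contracts = 12+10 = 22
ES_Permits = 12; EF_Permits = 12+9 = 21
ES_Catering order = 12; EF_Catering order = 12+11 = 23
ES_AV setup = 21; EF_AV setup = 21+2 = 23
ES_Stage build = 22; EF_Stage build = 22+9 = 31
ES_Marketing push = max(EF_Permits=21, EF_Catering order=23) = 23; EF_Marketing push = 23+9 = 32
ES_Ticketing = max(EF_Vendor contracts=22, EF_AV setup=23, EF_Stage build=31, EF_Marketing push=32) = 32; EF_Ticketing = 32+9 = 41
Expected project duration μ = 41 days. Critical path: Venue booking → Catering order → Marketing push → Ticketing.

Variances on critical path: σ²_Venue booking=1.778, σ²_Catering order=0.111, σ²_Marketing push=9.000, σ²_Ticketing=0.111.
Largest is σ²_Marketing push = 9.000.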